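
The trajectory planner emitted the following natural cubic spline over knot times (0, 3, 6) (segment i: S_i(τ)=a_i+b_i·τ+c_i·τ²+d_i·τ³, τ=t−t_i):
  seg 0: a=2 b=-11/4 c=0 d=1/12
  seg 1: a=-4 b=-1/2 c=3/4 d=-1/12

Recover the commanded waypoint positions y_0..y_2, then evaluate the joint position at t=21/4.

y_0=2 y_1=-4 y_2=-1
S(21/4) = -583/256

y_0 = S_0(0) = a_0 = 2
y_1 = S_1(0) = a_1 = -4
y_2 = S_1(3) = -1
t_q=21/4 is in segment 1 (τ=9/4); S_1(τ)=-583/256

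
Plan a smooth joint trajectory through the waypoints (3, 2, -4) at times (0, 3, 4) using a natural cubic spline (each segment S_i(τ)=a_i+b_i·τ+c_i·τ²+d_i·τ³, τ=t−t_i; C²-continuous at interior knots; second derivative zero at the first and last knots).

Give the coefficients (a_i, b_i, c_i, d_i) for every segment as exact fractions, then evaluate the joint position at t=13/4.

Δ: Δ0=-1/3, Δ1=-6
row 1: diag=8, rhs=-34; c'=1/8, d'=-17/4
back: M1=-17/4
M: M0=0, M1=-17/4, M2=0
seg 0: a=3, c=M0/2=0, d=(M1−M0)/(6·3)=-17/72, b=Δ0−h0·(2M0+M1)/6=43/24
seg 1: a=2, c=M1/2=-17/8, d=(M2−M1)/(6·1)=17/24, b=Δ1−h1·(2M1+M2)/6=-55/12
t_q=13/4 → seg 1, τ=1/4; S=2+-55/12·τ+-17/8·τ²+17/24·τ³=375/512

  seg 0: a=3 b=43/24 c=0 d=-17/72
  seg 1: a=2 b=-55/12 c=-17/8 d=17/24
S(13/4) = 375/512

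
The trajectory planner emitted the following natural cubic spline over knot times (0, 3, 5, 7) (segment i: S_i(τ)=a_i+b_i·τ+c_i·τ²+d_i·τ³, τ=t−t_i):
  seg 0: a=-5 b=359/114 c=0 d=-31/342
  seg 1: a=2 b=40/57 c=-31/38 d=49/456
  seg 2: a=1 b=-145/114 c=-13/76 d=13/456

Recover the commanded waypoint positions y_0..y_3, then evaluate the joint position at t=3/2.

y_0 = S_0(0) = a_0 = -5
y_1 = S_1(0) = a_1 = 2
y_2 = S_2(0) = a_2 = 1
y_3 = S_2(2) = -2
t_q=3/2 is in segment 0 (τ=3/2); S_0(τ)=-177/304

y_0=-5 y_1=2 y_2=1 y_3=-2
S(3/2) = -177/304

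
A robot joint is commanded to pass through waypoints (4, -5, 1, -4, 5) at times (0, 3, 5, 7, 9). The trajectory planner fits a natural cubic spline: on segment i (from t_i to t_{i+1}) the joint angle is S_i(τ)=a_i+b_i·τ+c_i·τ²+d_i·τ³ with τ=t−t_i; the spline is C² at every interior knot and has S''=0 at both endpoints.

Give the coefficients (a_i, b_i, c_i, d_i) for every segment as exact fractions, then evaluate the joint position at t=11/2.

  seg 0: a=4 b=-783/142 c=0 d=119/426
  seg 1: a=-5 b=144/71 c=357/142 d=-72/71
  seg 2: a=1 b=-6/71 c=-507/142 d=671/568
  seg 3: a=-4 b=-27/142 c=999/284 d=-333/568
S(11/2) = 967/4544

Δ: Δ0=-3, Δ1=3, Δ2=-5/2, Δ3=9/2
row 1: diag=10, rhs=36; c'=1/5, d'=18/5
row 2: denom=8−2·1/5=38/5; d'=(-33−2·18/5)/(38/5)=-201/38
row 3: denom=8−2·5/19=142/19; d'=(42−2·-201/38)/(142/19)=999/142
back: M3=999/142
back: M2=-201/38−5/19·999/142=-507/71
back: M1=18/5−1/5·-507/71=357/71
M: M0=0, M1=357/71, M2=-507/71, M3=999/142, M4=0
seg 0: a=4, c=M0/2=0, d=(M1−M0)/(6·3)=119/426, b=Δ0−h0·(2M0+M1)/6=-783/142
seg 1: a=-5, c=M1/2=357/142, d=(M2−M1)/(6·2)=-72/71, b=Δ1−h1·(2M1+M2)/6=144/71
seg 2: a=1, c=M2/2=-507/142, d=(M3−M2)/(6·2)=671/568, b=Δ2−h2·(2M2+M3)/6=-6/71
seg 3: a=-4, c=M3/2=999/284, d=(M4−M3)/(6·2)=-333/568, b=Δ3−h3·(2M3+M4)/6=-27/142
t_q=11/2 → seg 2, τ=1/2; S=1+-6/71·τ+-507/142·τ²+671/568·τ³=967/4544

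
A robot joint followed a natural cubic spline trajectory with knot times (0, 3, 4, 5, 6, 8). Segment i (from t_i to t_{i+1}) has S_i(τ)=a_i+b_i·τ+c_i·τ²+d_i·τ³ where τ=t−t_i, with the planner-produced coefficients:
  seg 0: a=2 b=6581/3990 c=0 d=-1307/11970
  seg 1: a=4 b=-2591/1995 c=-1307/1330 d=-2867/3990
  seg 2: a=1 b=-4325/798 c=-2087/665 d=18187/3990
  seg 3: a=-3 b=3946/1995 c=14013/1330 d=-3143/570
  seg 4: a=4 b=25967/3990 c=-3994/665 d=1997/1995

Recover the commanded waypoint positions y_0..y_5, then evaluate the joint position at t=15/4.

y_0 = S_0(0) = a_0 = 2
y_1 = S_1(0) = a_1 = 4
y_2 = S_2(0) = a_2 = 1
y_3 = S_3(0) = a_3 = -3
y_4 = S_4(0) = a_4 = 4
y_5 = S_4(2) = 1
t_q=15/4 is in segment 1 (τ=3/4); S_1(τ)=184713/85120

y_0=2 y_1=4 y_2=1 y_3=-3 y_4=4 y_5=1
S(15/4) = 184713/85120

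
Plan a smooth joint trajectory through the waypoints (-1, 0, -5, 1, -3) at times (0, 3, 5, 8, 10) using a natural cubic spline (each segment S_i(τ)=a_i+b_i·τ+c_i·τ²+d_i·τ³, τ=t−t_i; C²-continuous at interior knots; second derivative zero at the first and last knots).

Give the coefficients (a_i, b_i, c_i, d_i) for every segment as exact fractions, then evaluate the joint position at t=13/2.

Δ: Δ0=1/3, Δ1=-5/2, Δ2=2, Δ3=-2
row 1: diag=10, rhs=-17; c'=1/5, d'=-17/10
row 2: denom=10−2·1/5=48/5; d'=(27−2·-17/10)/(48/5)=19/6
row 3: denom=10−3·5/16=145/16; d'=(-24−3·19/6)/(145/16)=-536/145
back: M3=-536/145
back: M2=19/6−5/16·-536/145=376/87
back: M1=-17/10−1/5·376/87=-2231/870
M: M0=0, M1=-2231/870, M2=376/87, M3=-536/145, M4=0
seg 0: a=-1, c=M0/2=0, d=(M1−M0)/(6·3)=-2231/15660, b=Δ0−h0·(2M0+M1)/6=937/580
seg 1: a=0, c=M1/2=-2231/1740, d=(M2−M1)/(6·2)=1997/3480, b=Δ1−h1·(2M1+M2)/6=-647/290
seg 2: a=-5, c=M2/2=188/87, d=(M3−M2)/(6·3)=-1744/3915, b=Δ2−h2·(2M2+M3)/6=-206/435
seg 3: a=1, c=M3/2=-268/145, d=(M4−M3)/(6·2)=134/435, b=Δ3−h3·(2M3+M4)/6=202/435
t_q=13/2 → seg 2, τ=3/2; S=-5+-206/435·τ+188/87·τ²+-1744/3915·τ³=-341/145

  seg 0: a=-1 b=937/580 c=0 d=-2231/15660
  seg 1: a=0 b=-647/290 c=-2231/1740 d=1997/3480
  seg 2: a=-5 b=-206/435 c=188/87 d=-1744/3915
  seg 3: a=1 b=202/435 c=-268/145 d=134/435
S(13/2) = -341/145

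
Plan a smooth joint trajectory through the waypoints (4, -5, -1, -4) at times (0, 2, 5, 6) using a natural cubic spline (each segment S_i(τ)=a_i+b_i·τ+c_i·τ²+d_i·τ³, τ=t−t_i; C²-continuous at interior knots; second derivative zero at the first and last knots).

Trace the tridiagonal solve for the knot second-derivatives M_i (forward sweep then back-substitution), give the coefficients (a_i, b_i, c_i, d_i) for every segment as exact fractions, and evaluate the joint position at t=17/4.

  seg 0: a=4 b=-2633/426 c=0 d=179/426
  seg 1: a=-5 b=-485/426 c=179/71 d=-241/426
  seg 2: a=-1 b=-274/213 c=-365/142 d=365/426
S(17/4) = -11291/9088

Δ: Δ0=-9/2, Δ1=4/3, Δ2=-3
row 1: diag=10, rhs=35; c'=3/10, d'=7/2
row 2: denom=8−3·3/10=71/10; d'=(-26−3·7/2)/(71/10)=-365/71
back: M2=-365/71
back: M1=7/2−3/10·-365/71=358/71
M: M0=0, M1=358/71, M2=-365/71, M3=0
seg 0: a=4, c=M0/2=0, d=(M1−M0)/(6·2)=179/426, b=Δ0−h0·(2M0+M1)/6=-2633/426
seg 1: a=-5, c=M1/2=179/71, d=(M2−M1)/(6·3)=-241/426, b=Δ1−h1·(2M1+M2)/6=-485/426
seg 2: a=-1, c=M2/2=-365/142, d=(M3−M2)/(6·1)=365/426, b=Δ2−h2·(2M2+M3)/6=-274/213
t_q=17/4 → seg 1, τ=9/4; S=-5+-485/426·τ+179/71·τ²+-241/426·τ³=-11291/9088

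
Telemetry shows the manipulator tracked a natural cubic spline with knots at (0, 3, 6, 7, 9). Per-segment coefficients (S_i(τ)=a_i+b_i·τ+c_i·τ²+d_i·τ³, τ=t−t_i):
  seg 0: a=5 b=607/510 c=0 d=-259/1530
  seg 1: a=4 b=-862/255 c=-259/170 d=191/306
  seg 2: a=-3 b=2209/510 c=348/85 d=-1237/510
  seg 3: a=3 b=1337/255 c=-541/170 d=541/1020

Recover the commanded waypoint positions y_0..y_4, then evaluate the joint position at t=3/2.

y_0 = S_0(0) = a_0 = 5
y_1 = S_1(0) = a_1 = 4
y_2 = S_2(0) = a_2 = -3
y_3 = S_3(0) = a_3 = 3
y_4 = S_3(2) = 5
t_q=3/2 is in segment 0 (τ=3/2); S_0(τ)=8451/1360

y_0=5 y_1=4 y_2=-3 y_3=3 y_4=5
S(3/2) = 8451/1360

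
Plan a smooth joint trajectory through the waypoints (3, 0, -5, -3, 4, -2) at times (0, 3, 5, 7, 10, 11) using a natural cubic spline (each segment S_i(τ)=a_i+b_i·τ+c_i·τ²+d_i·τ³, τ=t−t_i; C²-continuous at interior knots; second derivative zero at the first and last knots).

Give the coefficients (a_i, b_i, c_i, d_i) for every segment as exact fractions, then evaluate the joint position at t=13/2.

  seg 0: a=3 b=-1601/5076 c=0 d=-3475/45684
  seg 1: a=0 b=-6013/2538 c=-3475/5076 d=3143/10152
  seg 2: a=-5 b=-589/423 c=2977/2538 d=59/5076
  seg 3: a=-3 b=4364/1269 c=1577/1269 d=-6134/11421
  seg 4: a=4 b=-4576/1269 c=-1519/423 d=1519/1269
S(13/2) = -6633/1504

Δ: Δ0=-1, Δ1=-5/2, Δ2=1, Δ3=7/3, Δ4=-6
row 1: diag=10, rhs=-9; c'=1/5, d'=-9/10
row 2: denom=8−2·1/5=38/5; d'=(21−2·-9/10)/(38/5)=3
row 3: denom=10−2·5/19=180/19; d'=(8−2·3)/(180/19)=19/90
row 4: denom=8−3·19/60=141/20; d'=(-50−3·19/90)/(141/20)=-3038/423
back: M4=-3038/423
back: M3=19/90−19/60·-3038/423=3154/1269
back: M2=3−5/19·3154/1269=2977/1269
back: M1=-9/10−1/5·2977/1269=-3475/2538
M: M0=0, M1=-3475/2538, M2=2977/1269, M3=3154/1269, M4=-3038/423, M5=0
seg 0: a=3, c=M0/2=0, d=(M1−M0)/(6·3)=-3475/45684, b=Δ0−h0·(2M0+M1)/6=-1601/5076
seg 1: a=0, c=M1/2=-3475/5076, d=(M2−M1)/(6·2)=3143/10152, b=Δ1−h1·(2M1+M2)/6=-6013/2538
seg 2: a=-5, c=M2/2=2977/2538, d=(M3−M2)/(6·2)=59/5076, b=Δ2−h2·(2M2+M3)/6=-589/423
seg 3: a=-3, c=M3/2=1577/1269, d=(M4−M3)/(6·3)=-6134/11421, b=Δ3−h3·(2M3+M4)/6=4364/1269
seg 4: a=4, c=M4/2=-1519/423, d=(M5−M4)/(6·1)=1519/1269, b=Δ4−h4·(2M4+M5)/6=-4576/1269
t_q=13/2 → seg 2, τ=3/2; S=-5+-589/423·τ+2977/2538·τ²+59/5076·τ³=-6633/1504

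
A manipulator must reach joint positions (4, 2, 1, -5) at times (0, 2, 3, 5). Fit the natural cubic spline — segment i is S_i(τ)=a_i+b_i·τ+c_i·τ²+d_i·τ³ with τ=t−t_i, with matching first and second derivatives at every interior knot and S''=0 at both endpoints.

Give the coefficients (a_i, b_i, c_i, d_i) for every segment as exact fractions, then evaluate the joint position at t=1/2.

Δ: Δ0=-1, Δ1=-1, Δ2=-3
row 1: diag=6, rhs=0; c'=1/6, d'=0
row 2: denom=6−1·1/6=35/6; d'=(-12−1·0)/(35/6)=-72/35
back: M2=-72/35
back: M1=0−1/6·-72/35=12/35
M: M0=0, M1=12/35, M2=-72/35, M3=0
seg 0: a=4, c=M0/2=0, d=(M1−M0)/(6·2)=1/35, b=Δ0−h0·(2M0+M1)/6=-39/35
seg 1: a=2, c=M1/2=6/35, d=(M2−M1)/(6·1)=-2/5, b=Δ1−h1·(2M1+M2)/6=-27/35
seg 2: a=1, c=M2/2=-36/35, d=(M3−M2)/(6·2)=6/35, b=Δ2−h2·(2M2+M3)/6=-57/35
t_q=1/2 → seg 0, τ=1/2; S=4+-39/35·τ+0·τ²+1/35·τ³=193/56

  seg 0: a=4 b=-39/35 c=0 d=1/35
  seg 1: a=2 b=-27/35 c=6/35 d=-2/5
  seg 2: a=1 b=-57/35 c=-36/35 d=6/35
S(1/2) = 193/56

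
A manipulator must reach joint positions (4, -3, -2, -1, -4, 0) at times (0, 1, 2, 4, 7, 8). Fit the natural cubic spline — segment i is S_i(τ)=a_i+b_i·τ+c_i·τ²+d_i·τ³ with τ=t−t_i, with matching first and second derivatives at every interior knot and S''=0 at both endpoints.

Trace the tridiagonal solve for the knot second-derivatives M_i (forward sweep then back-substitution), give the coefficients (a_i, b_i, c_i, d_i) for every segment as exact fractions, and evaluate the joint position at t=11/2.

  seg 0: a=4 b=-27337/3010 c=0 d=6267/3010
  seg 1: a=-3 b=-4268/1505 c=18801/3010 d=-1451/602
  seg 2: a=-2 b=1043/430 c=-1482/1505 d=33/3010
  seg 3: a=-1 b=-4159/3010 c=-1383/1505 d=3149/9030
  seg 4: a=-4 b=3793/1505 c=6681/3010 d=-2227/3010
S(11/2) = -19087/4816

Δ: Δ0=-7, Δ1=1, Δ2=1/2, Δ3=-1, Δ4=4
row 1: diag=4, rhs=48; c'=1/4, d'=12
row 2: denom=6−1·1/4=23/4; d'=(-3−1·12)/(23/4)=-60/23
row 3: denom=10−2·8/23=214/23; d'=(-9−2·-60/23)/(214/23)=-87/214
row 4: denom=8−3·69/214=1505/214; d'=(30−3·-87/214)/(1505/214)=6681/1505
back: M4=6681/1505
back: M3=-87/214−69/214·6681/1505=-2766/1505
back: M2=-60/23−8/23·-2766/1505=-2964/1505
back: M1=12−1/4·-2964/1505=18801/1505
M: M0=0, M1=18801/1505, M2=-2964/1505, M3=-2766/1505, M4=6681/1505, M5=0
seg 0: a=4, c=M0/2=0, d=(M1−M0)/(6·1)=6267/3010, b=Δ0−h0·(2M0+M1)/6=-27337/3010
seg 1: a=-3, c=M1/2=18801/3010, d=(M2−M1)/(6·1)=-1451/602, b=Δ1−h1·(2M1+M2)/6=-4268/1505
seg 2: a=-2, c=M2/2=-1482/1505, d=(M3−M2)/(6·2)=33/3010, b=Δ2−h2·(2M2+M3)/6=1043/430
seg 3: a=-1, c=M3/2=-1383/1505, d=(M4−M3)/(6·3)=3149/9030, b=Δ3−h3·(2M3+M4)/6=-4159/3010
seg 4: a=-4, c=M4/2=6681/3010, d=(M5−M4)/(6·1)=-2227/3010, b=Δ4−h4·(2M4+M5)/6=3793/1505
t_q=11/2 → seg 3, τ=3/2; S=-1+-4159/3010·τ+-1383/1505·τ²+3149/9030·τ³=-19087/4816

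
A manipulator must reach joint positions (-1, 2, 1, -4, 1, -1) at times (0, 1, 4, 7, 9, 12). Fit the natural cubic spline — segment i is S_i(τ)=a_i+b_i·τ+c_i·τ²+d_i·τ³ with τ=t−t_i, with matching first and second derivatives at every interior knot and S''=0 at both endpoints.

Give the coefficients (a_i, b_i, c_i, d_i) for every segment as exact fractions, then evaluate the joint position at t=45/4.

  seg 0: a=-1 b=2135/636 c=0 d=-227/636
  seg 1: a=2 b=727/318 c=-227/212 d=377/5724
  seg 2: a=1 b=-1501/636 c=-76/159 d=451/1908
  seg 3: a=-4 b=367/318 c=1049/636 d=-207/424
  seg 4: a=1 b=301/159 c=-407/318 d=407/2862
S(45/4) = 2713/6784

Δ: Δ0=3, Δ1=-1/3, Δ2=-5/3, Δ3=5/2, Δ4=-2/3
row 1: diag=8, rhs=-20; c'=3/8, d'=-5/2
row 2: denom=12−3·3/8=87/8; d'=(-8−3·-5/2)/(87/8)=-4/87
row 3: denom=10−3·8/29=266/29; d'=(25−3·-4/87)/(266/29)=729/266
row 4: denom=10−2·29/133=1272/133; d'=(-19−2·729/266)/(1272/133)=-407/159
back: M4=-407/159
back: M3=729/266−29/133·-407/159=1049/318
back: M2=-4/87−8/29·1049/318=-152/159
back: M1=-5/2−3/8·-152/159=-227/106
M: M0=0, M1=-227/106, M2=-152/159, M3=1049/318, M4=-407/159, M5=0
seg 0: a=-1, c=M0/2=0, d=(M1−M0)/(6·1)=-227/636, b=Δ0−h0·(2M0+M1)/6=2135/636
seg 1: a=2, c=M1/2=-227/212, d=(M2−M1)/(6·3)=377/5724, b=Δ1−h1·(2M1+M2)/6=727/318
seg 2: a=1, c=M2/2=-76/159, d=(M3−M2)/(6·3)=451/1908, b=Δ2−h2·(2M2+M3)/6=-1501/636
seg 3: a=-4, c=M3/2=1049/636, d=(M4−M3)/(6·2)=-207/424, b=Δ3−h3·(2M3+M4)/6=367/318
seg 4: a=1, c=M4/2=-407/318, d=(M5−M4)/(6·3)=407/2862, b=Δ4−h4·(2M4+M5)/6=301/159
t_q=45/4 → seg 4, τ=9/4; S=1+301/159·τ+-407/318·τ²+407/2862·τ³=2713/6784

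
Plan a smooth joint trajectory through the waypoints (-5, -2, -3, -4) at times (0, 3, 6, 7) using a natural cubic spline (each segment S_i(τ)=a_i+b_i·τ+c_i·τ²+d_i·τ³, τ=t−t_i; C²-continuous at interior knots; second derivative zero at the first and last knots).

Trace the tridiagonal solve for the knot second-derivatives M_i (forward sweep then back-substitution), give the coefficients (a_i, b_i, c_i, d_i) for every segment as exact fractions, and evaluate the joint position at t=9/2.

Δ: Δ0=1, Δ1=-1/3, Δ2=-1
row 1: diag=12, rhs=-8; c'=1/4, d'=-2/3
row 2: denom=8−3·1/4=29/4; d'=(-4−3·-2/3)/(29/4)=-8/29
back: M2=-8/29
back: M1=-2/3−1/4·-8/29=-52/87
M: M0=0, M1=-52/87, M2=-8/29, M3=0
seg 0: a=-5, c=M0/2=0, d=(M1−M0)/(6·3)=-26/783, b=Δ0−h0·(2M0+M1)/6=113/87
seg 1: a=-2, c=M1/2=-26/87, d=(M2−M1)/(6·3)=14/783, b=Δ1−h1·(2M1+M2)/6=35/87
seg 2: a=-3, c=M2/2=-4/29, d=(M3−M2)/(6·1)=4/87, b=Δ2−h2·(2M2+M3)/6=-79/87
t_q=9/2 → seg 1, τ=3/2; S=-2+35/87·τ+-26/87·τ²+14/783·τ³=-233/116

  seg 0: a=-5 b=113/87 c=0 d=-26/783
  seg 1: a=-2 b=35/87 c=-26/87 d=14/783
  seg 2: a=-3 b=-79/87 c=-4/29 d=4/87
S(9/2) = -233/116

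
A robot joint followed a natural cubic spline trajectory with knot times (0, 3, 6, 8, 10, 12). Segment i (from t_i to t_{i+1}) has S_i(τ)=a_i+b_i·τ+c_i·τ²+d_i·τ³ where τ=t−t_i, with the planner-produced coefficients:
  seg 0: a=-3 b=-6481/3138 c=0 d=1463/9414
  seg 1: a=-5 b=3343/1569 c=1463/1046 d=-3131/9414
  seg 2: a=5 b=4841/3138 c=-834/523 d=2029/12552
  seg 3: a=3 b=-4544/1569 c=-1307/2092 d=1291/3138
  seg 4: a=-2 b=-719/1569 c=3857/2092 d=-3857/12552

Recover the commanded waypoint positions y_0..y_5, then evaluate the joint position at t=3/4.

y_0=-3 y_1=-5 y_2=5 y_3=3 y_4=-2 y_5=2
S(3/4) = -300139/66944

y_0 = S_0(0) = a_0 = -3
y_1 = S_1(0) = a_1 = -5
y_2 = S_2(0) = a_2 = 5
y_3 = S_3(0) = a_3 = 3
y_4 = S_4(0) = a_4 = -2
y_5 = S_4(2) = 2
t_q=3/4 is in segment 0 (τ=3/4); S_0(τ)=-300139/66944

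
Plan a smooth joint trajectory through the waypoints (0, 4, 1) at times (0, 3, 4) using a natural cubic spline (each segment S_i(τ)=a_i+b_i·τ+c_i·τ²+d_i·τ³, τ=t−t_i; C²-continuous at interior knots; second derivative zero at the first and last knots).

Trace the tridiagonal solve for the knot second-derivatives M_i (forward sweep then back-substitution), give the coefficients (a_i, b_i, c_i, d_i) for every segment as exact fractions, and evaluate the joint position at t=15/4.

  seg 0: a=0 b=71/24 c=0 d=-13/72
  seg 1: a=4 b=-23/12 c=-13/8 d=13/24
S(15/4) = 961/512

Δ: Δ0=4/3, Δ1=-3
row 1: diag=8, rhs=-26; c'=1/8, d'=-13/4
back: M1=-13/4
M: M0=0, M1=-13/4, M2=0
seg 0: a=0, c=M0/2=0, d=(M1−M0)/(6·3)=-13/72, b=Δ0−h0·(2M0+M1)/6=71/24
seg 1: a=4, c=M1/2=-13/8, d=(M2−M1)/(6·1)=13/24, b=Δ1−h1·(2M1+M2)/6=-23/12
t_q=15/4 → seg 1, τ=3/4; S=4+-23/12·τ+-13/8·τ²+13/24·τ³=961/512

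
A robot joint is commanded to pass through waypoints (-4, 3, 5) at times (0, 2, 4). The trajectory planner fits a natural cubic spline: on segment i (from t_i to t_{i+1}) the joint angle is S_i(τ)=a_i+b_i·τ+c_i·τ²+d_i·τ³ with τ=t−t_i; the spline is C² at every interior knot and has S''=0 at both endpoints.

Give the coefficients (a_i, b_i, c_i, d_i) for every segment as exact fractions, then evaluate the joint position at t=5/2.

Δ: Δ0=7/2, Δ1=1
row 1: diag=8, rhs=-15; c'=1/4, d'=-15/8
back: M1=-15/8
M: M0=0, M1=-15/8, M2=0
seg 0: a=-4, c=M0/2=0, d=(M1−M0)/(6·2)=-5/32, b=Δ0−h0·(2M0+M1)/6=33/8
seg 1: a=3, c=M1/2=-15/16, d=(M2−M1)/(6·2)=5/32, b=Δ1−h1·(2M1+M2)/6=9/4
t_q=5/2 → seg 1, τ=1/2; S=3+9/4·τ+-15/16·τ²+5/32·τ³=1001/256

  seg 0: a=-4 b=33/8 c=0 d=-5/32
  seg 1: a=3 b=9/4 c=-15/16 d=5/32
S(5/2) = 1001/256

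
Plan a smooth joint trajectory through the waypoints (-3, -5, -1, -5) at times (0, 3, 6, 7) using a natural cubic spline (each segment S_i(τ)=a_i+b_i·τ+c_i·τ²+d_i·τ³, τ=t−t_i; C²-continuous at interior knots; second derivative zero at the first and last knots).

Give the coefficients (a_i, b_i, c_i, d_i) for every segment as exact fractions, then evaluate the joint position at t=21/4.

Δ: Δ0=-2/3, Δ1=4/3, Δ2=-4
row 1: diag=12, rhs=12; c'=1/4, d'=1
row 2: denom=8−3·1/4=29/4; d'=(-32−3·1)/(29/4)=-140/29
back: M2=-140/29
back: M1=1−1/4·-140/29=64/29
M: M0=0, M1=64/29, M2=-140/29, M3=0
seg 0: a=-3, c=M0/2=0, d=(M1−M0)/(6·3)=32/261, b=Δ0−h0·(2M0+M1)/6=-154/87
seg 1: a=-5, c=M1/2=32/29, d=(M2−M1)/(6·3)=-34/87, b=Δ1−h1·(2M1+M2)/6=134/87
seg 2: a=-1, c=M2/2=-70/29, d=(M3−M2)/(6·1)=70/87, b=Δ2−h2·(2M2+M3)/6=-208/87
t_q=21/4 → seg 1, τ=9/4; S=-5+134/87·τ+32/29·τ²+-34/87·τ³=-371/928

  seg 0: a=-3 b=-154/87 c=0 d=32/261
  seg 1: a=-5 b=134/87 c=32/29 d=-34/87
  seg 2: a=-1 b=-208/87 c=-70/29 d=70/87
S(21/4) = -371/928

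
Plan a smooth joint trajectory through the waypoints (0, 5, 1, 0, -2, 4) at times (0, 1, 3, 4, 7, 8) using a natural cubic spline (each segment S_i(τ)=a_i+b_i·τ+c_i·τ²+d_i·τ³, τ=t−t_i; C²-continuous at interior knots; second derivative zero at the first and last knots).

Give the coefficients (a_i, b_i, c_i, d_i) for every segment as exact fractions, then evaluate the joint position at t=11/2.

Δ: Δ0=5, Δ1=-2, Δ2=-1, Δ3=-2/3, Δ4=6
row 1: diag=6, rhs=-42; c'=1/3, d'=-7
row 2: denom=6−2·1/3=16/3; d'=(6−2·-7)/(16/3)=15/4
row 3: denom=8−1·3/16=125/16; d'=(2−1·15/4)/(125/16)=-28/125
row 4: denom=8−3·48/125=856/125; d'=(40−3·-28/125)/(856/125)=1271/214
back: M4=1271/214
back: M3=-28/125−48/125·1271/214=-268/107
back: M2=15/4−3/16·-268/107=903/214
back: M1=-7−1/3·903/214=-1799/214
M: M0=0, M1=-1799/214, M2=903/214, M3=-268/107, M4=1271/214, M5=0
seg 0: a=0, c=M0/2=0, d=(M1−M0)/(6·1)=-1799/1284, b=Δ0−h0·(2M0+M1)/6=8219/1284
seg 1: a=5, c=M1/2=-1799/428, d=(M2−M1)/(6·2)=1351/1284, b=Δ1−h1·(2M1+M2)/6=1411/642
seg 2: a=1, c=M2/2=903/428, d=(M3−M2)/(6·1)=-1439/1284, b=Δ2−h2·(2M2+M3)/6=-1277/642
seg 3: a=0, c=M3/2=-134/107, d=(M4−M3)/(6·3)=1807/3852, b=Δ3−h3·(2M3+M4)/6=-1453/1284
seg 4: a=-2, c=M4/2=1271/428, d=(M5−M4)/(6·1)=-1271/1284, b=Δ4−h4·(2M4+M5)/6=2581/642
t_q=11/2 → seg 3, τ=3/2; S=0+-1453/1284·τ+-134/107·τ²+1807/3852·τ³=-10039/3424

  seg 0: a=0 b=8219/1284 c=0 d=-1799/1284
  seg 1: a=5 b=1411/642 c=-1799/428 d=1351/1284
  seg 2: a=1 b=-1277/642 c=903/428 d=-1439/1284
  seg 3: a=0 b=-1453/1284 c=-134/107 d=1807/3852
  seg 4: a=-2 b=2581/642 c=1271/428 d=-1271/1284
S(11/2) = -10039/3424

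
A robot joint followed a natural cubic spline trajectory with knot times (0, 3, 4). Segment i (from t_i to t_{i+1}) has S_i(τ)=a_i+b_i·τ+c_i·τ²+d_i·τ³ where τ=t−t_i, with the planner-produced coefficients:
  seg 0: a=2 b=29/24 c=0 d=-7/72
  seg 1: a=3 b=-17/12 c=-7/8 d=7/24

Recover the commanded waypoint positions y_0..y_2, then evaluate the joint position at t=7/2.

y_0=2 y_1=3 y_2=1
S(7/2) = 135/64

y_0 = S_0(0) = a_0 = 2
y_1 = S_1(0) = a_1 = 3
y_2 = S_1(1) = 1
t_q=7/2 is in segment 1 (τ=1/2); S_1(τ)=135/64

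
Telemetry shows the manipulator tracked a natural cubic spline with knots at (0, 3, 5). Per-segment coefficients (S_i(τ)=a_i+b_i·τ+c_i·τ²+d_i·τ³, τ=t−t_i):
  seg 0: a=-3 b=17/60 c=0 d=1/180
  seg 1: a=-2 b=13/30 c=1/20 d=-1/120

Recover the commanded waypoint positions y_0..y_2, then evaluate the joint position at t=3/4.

y_0 = S_0(0) = a_0 = -3
y_1 = S_1(0) = a_1 = -2
y_2 = S_1(2) = -1
t_q=3/4 is in segment 0 (τ=3/4); S_0(τ)=-713/256

y_0=-3 y_1=-2 y_2=-1
S(3/4) = -713/256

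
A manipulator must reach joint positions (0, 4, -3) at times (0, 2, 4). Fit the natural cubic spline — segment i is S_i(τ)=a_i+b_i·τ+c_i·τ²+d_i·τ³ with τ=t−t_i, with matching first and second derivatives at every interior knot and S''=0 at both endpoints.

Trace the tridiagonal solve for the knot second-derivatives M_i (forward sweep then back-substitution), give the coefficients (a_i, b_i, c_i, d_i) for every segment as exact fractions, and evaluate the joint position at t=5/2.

  seg 0: a=0 b=27/8 c=0 d=-11/32
  seg 1: a=4 b=-3/4 c=-33/16 d=11/32
S(5/2) = 807/256

Δ: Δ0=2, Δ1=-7/2
row 1: diag=8, rhs=-33; c'=1/4, d'=-33/8
back: M1=-33/8
M: M0=0, M1=-33/8, M2=0
seg 0: a=0, c=M0/2=0, d=(M1−M0)/(6·2)=-11/32, b=Δ0−h0·(2M0+M1)/6=27/8
seg 1: a=4, c=M1/2=-33/16, d=(M2−M1)/(6·2)=11/32, b=Δ1−h1·(2M1+M2)/6=-3/4
t_q=5/2 → seg 1, τ=1/2; S=4+-3/4·τ+-33/16·τ²+11/32·τ³=807/256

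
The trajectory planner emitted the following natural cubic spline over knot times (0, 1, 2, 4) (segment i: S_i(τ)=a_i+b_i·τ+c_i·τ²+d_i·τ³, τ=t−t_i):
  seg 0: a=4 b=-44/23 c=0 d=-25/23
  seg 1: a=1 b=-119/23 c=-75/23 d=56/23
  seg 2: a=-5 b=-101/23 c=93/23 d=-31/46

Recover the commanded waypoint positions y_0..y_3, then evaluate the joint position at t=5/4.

y_0=4 y_1=1 y_2=-5 y_3=-3
S(5/4) = -169/368

y_0 = S_0(0) = a_0 = 4
y_1 = S_1(0) = a_1 = 1
y_2 = S_2(0) = a_2 = -5
y_3 = S_2(2) = -3
t_q=5/4 is in segment 1 (τ=1/4); S_1(τ)=-169/368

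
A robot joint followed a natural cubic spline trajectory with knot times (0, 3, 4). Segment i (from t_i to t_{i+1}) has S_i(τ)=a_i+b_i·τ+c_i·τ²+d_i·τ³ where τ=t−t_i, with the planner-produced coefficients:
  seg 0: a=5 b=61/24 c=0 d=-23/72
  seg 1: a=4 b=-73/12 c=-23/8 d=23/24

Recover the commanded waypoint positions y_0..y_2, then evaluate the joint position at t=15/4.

y_0 = S_0(0) = a_0 = 5
y_1 = S_1(0) = a_1 = 4
y_2 = S_1(1) = -4
t_q=15/4 is in segment 1 (τ=3/4); S_1(τ)=-909/512

y_0=5 y_1=4 y_2=-4
S(15/4) = -909/512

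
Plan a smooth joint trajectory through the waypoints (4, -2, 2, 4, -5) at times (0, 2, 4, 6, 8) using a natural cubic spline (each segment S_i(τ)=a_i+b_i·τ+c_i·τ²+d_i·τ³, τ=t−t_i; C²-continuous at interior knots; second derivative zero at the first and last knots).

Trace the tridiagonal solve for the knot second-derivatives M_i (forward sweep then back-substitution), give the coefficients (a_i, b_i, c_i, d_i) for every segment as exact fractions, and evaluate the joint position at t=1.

  seg 0: a=4 b=-69/16 c=0 d=21/64
  seg 1: a=-2 b=-3/8 c=63/32 d=-25/64
  seg 2: a=2 b=45/16 c=-3/8 d=-17/64
  seg 3: a=4 b=-15/8 c=-63/32 d=21/64
S(1) = 1/64

Δ: Δ0=-3, Δ1=2, Δ2=1, Δ3=-9/2
row 1: diag=8, rhs=30; c'=1/4, d'=15/4
row 2: denom=8−2·1/4=15/2; d'=(-6−2·15/4)/(15/2)=-9/5
row 3: denom=8−2·4/15=112/15; d'=(-33−2·-9/5)/(112/15)=-63/16
back: M3=-63/16
back: M2=-9/5−4/15·-63/16=-3/4
back: M1=15/4−1/4·-3/4=63/16
M: M0=0, M1=63/16, M2=-3/4, M3=-63/16, M4=0
seg 0: a=4, c=M0/2=0, d=(M1−M0)/(6·2)=21/64, b=Δ0−h0·(2M0+M1)/6=-69/16
seg 1: a=-2, c=M1/2=63/32, d=(M2−M1)/(6·2)=-25/64, b=Δ1−h1·(2M1+M2)/6=-3/8
seg 2: a=2, c=M2/2=-3/8, d=(M3−M2)/(6·2)=-17/64, b=Δ2−h2·(2M2+M3)/6=45/16
seg 3: a=4, c=M3/2=-63/32, d=(M4−M3)/(6·2)=21/64, b=Δ3−h3·(2M3+M4)/6=-15/8
t_q=1 → seg 0, τ=1; S=4+-69/16·τ+0·τ²+21/64·τ³=1/64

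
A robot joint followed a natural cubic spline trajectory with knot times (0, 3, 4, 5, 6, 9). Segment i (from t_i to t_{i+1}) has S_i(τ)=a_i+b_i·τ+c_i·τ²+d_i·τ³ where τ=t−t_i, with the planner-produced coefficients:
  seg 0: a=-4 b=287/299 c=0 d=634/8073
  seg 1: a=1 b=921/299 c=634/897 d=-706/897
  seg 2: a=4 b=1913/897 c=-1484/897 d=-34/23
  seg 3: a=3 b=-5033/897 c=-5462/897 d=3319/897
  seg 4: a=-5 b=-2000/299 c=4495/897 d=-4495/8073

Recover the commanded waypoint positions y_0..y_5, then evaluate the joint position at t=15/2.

y_0 = S_0(0) = a_0 = -4
y_1 = S_1(0) = a_1 = 1
y_2 = S_2(0) = a_2 = 4
y_3 = S_3(0) = a_3 = 3
y_4 = S_4(0) = a_4 = -5
y_5 = S_4(3) = 5
t_q=15/2 is in segment 4 (τ=3/2); S_4(τ)=-13485/2392

y_0=-4 y_1=1 y_2=4 y_3=3 y_4=-5 y_5=5
S(15/2) = -13485/2392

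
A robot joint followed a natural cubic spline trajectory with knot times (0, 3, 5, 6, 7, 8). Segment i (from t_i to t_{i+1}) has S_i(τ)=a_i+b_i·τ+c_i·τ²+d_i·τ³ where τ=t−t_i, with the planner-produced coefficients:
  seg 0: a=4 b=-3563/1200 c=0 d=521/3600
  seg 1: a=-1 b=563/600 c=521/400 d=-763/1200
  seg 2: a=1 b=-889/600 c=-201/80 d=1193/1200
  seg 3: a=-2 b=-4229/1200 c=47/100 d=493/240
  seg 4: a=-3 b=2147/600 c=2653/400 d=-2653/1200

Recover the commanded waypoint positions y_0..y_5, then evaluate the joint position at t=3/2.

y_0=4 y_1=-1 y_2=1 y_3=-2 y_4=-3 y_5=5
S(3/2) = 111/3200

y_0 = S_0(0) = a_0 = 4
y_1 = S_1(0) = a_1 = -1
y_2 = S_2(0) = a_2 = 1
y_3 = S_3(0) = a_3 = -2
y_4 = S_4(0) = a_4 = -3
y_5 = S_4(1) = 5
t_q=3/2 is in segment 0 (τ=3/2); S_0(τ)=111/3200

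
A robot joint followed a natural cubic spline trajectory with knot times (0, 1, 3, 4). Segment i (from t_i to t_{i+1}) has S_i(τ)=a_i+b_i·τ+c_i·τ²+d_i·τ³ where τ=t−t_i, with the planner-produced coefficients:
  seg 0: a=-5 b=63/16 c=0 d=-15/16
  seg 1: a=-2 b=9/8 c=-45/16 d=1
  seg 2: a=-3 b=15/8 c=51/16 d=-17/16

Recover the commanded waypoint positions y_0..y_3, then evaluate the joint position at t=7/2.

y_0=-5 y_1=-2 y_2=-3 y_3=1
S(7/2) = -179/128

y_0 = S_0(0) = a_0 = -5
y_1 = S_1(0) = a_1 = -2
y_2 = S_2(0) = a_2 = -3
y_3 = S_2(1) = 1
t_q=7/2 is in segment 2 (τ=1/2); S_2(τ)=-179/128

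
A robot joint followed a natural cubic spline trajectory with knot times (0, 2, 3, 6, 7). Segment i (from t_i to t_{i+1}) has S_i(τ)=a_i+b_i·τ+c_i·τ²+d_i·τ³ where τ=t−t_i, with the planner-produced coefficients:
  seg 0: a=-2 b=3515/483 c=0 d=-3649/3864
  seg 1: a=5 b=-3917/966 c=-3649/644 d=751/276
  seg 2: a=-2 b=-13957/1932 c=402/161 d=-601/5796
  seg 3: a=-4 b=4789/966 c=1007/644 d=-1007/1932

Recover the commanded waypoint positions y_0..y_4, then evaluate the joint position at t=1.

y_0=-2 y_1=5 y_2=-2 y_3=-4 y_4=2
S(1) = 5581/1288

y_0 = S_0(0) = a_0 = -2
y_1 = S_1(0) = a_1 = 5
y_2 = S_2(0) = a_2 = -2
y_3 = S_3(0) = a_3 = -4
y_4 = S_3(1) = 2
t_q=1 is in segment 0 (τ=1); S_0(τ)=5581/1288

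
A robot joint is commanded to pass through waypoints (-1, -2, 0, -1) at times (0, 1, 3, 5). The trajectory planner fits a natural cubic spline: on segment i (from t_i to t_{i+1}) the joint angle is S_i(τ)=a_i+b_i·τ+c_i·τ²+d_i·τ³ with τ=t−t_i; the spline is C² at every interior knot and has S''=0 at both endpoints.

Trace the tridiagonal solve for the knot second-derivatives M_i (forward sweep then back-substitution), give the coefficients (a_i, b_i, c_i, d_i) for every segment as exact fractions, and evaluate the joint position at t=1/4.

Δ: Δ0=-1, Δ1=1, Δ2=-1/2
row 1: diag=6, rhs=12; c'=1/3, d'=2
row 2: denom=8−2·1/3=22/3; d'=(-9−2·2)/(22/3)=-39/22
back: M2=-39/22
back: M1=2−1/3·-39/22=57/22
M: M0=0, M1=57/22, M2=-39/22, M3=0
seg 0: a=-1, c=M0/2=0, d=(M1−M0)/(6·1)=19/44, b=Δ0−h0·(2M0+M1)/6=-63/44
seg 1: a=-2, c=M1/2=57/44, d=(M2−M1)/(6·2)=-4/11, b=Δ1−h1·(2M1+M2)/6=-3/22
seg 2: a=0, c=M2/2=-39/44, d=(M3−M2)/(6·2)=13/88, b=Δ2−h2·(2M2+M3)/6=15/22
t_q=1/4 → seg 0, τ=1/4; S=-1+-63/44·τ+0·τ²+19/44·τ³=-3805/2816

  seg 0: a=-1 b=-63/44 c=0 d=19/44
  seg 1: a=-2 b=-3/22 c=57/44 d=-4/11
  seg 2: a=0 b=15/22 c=-39/44 d=13/88
S(1/4) = -3805/2816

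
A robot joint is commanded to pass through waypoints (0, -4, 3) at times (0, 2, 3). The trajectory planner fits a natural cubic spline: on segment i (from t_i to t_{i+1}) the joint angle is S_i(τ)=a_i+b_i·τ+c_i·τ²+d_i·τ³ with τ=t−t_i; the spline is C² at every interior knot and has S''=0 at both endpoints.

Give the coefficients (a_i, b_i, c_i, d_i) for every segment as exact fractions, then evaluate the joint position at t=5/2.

  seg 0: a=0 b=-5 c=0 d=3/4
  seg 1: a=-4 b=4 c=9/2 d=-3/2
S(5/2) = -17/16

Δ: Δ0=-2, Δ1=7
row 1: diag=6, rhs=54; c'=1/6, d'=9
back: M1=9
M: M0=0, M1=9, M2=0
seg 0: a=0, c=M0/2=0, d=(M1−M0)/(6·2)=3/4, b=Δ0−h0·(2M0+M1)/6=-5
seg 1: a=-4, c=M1/2=9/2, d=(M2−M1)/(6·1)=-3/2, b=Δ1−h1·(2M1+M2)/6=4
t_q=5/2 → seg 1, τ=1/2; S=-4+4·τ+9/2·τ²+-3/2·τ³=-17/16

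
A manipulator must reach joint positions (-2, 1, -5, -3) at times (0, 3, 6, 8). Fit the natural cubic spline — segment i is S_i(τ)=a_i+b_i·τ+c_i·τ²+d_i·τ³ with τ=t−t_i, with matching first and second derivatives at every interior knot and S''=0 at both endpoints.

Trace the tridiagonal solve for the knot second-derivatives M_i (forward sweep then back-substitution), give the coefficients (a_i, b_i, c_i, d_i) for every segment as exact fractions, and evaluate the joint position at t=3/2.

  seg 0: a=-2 b=76/37 c=0 d=-13/111
  seg 1: a=1 b=-41/37 c=-39/37 d=28/111
  seg 2: a=-5 b=-23/37 c=45/37 d=-15/74
S(3/2) = 203/296

Δ: Δ0=1, Δ1=-2, Δ2=1
row 1: diag=12, rhs=-18; c'=1/4, d'=-3/2
row 2: denom=10−3·1/4=37/4; d'=(18−3·-3/2)/(37/4)=90/37
back: M2=90/37
back: M1=-3/2−1/4·90/37=-78/37
M: M0=0, M1=-78/37, M2=90/37, M3=0
seg 0: a=-2, c=M0/2=0, d=(M1−M0)/(6·3)=-13/111, b=Δ0−h0·(2M0+M1)/6=76/37
seg 1: a=1, c=M1/2=-39/37, d=(M2−M1)/(6·3)=28/111, b=Δ1−h1·(2M1+M2)/6=-41/37
seg 2: a=-5, c=M2/2=45/37, d=(M3−M2)/(6·2)=-15/74, b=Δ2−h2·(2M2+M3)/6=-23/37
t_q=3/2 → seg 0, τ=3/2; S=-2+76/37·τ+0·τ²+-13/111·τ³=203/296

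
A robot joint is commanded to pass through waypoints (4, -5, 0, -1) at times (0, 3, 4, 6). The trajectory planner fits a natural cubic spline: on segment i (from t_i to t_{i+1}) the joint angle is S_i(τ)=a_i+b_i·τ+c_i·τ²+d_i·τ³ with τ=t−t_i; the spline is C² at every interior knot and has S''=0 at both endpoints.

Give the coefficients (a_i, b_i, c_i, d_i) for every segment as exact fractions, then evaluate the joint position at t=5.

  seg 0: a=4 b=-603/94 c=0 d=107/282
  seg 1: a=-5 b=180/47 c=321/94 d=-211/94
  seg 2: a=0 b=369/94 c=-156/47 d=26/47
S(5) = 109/94

Δ: Δ0=-3, Δ1=5, Δ2=-1/2
row 1: diag=8, rhs=48; c'=1/8, d'=6
row 2: denom=6−1·1/8=47/8; d'=(-33−1·6)/(47/8)=-312/47
back: M2=-312/47
back: M1=6−1/8·-312/47=321/47
M: M0=0, M1=321/47, M2=-312/47, M3=0
seg 0: a=4, c=M0/2=0, d=(M1−M0)/(6·3)=107/282, b=Δ0−h0·(2M0+M1)/6=-603/94
seg 1: a=-5, c=M1/2=321/94, d=(M2−M1)/(6·1)=-211/94, b=Δ1−h1·(2M1+M2)/6=180/47
seg 2: a=0, c=M2/2=-156/47, d=(M3−M2)/(6·2)=26/47, b=Δ2−h2·(2M2+M3)/6=369/94
t_q=5 → seg 2, τ=1; S=0+369/94·τ+-156/47·τ²+26/47·τ³=109/94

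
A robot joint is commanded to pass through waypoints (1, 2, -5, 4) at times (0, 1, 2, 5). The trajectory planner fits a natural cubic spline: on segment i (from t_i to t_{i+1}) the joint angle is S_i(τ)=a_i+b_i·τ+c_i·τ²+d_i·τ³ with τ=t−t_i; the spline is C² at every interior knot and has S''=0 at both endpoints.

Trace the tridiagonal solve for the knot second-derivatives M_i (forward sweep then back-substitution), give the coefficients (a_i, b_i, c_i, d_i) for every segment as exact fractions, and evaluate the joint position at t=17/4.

  seg 0: a=1 b=105/31 c=0 d=-74/31
  seg 1: a=2 b=-117/31 c=-222/31 d=122/31
  seg 2: a=-5 b=-195/31 c=144/31 d=-16/31
S(17/4) = -47/31

Δ: Δ0=1, Δ1=-7, Δ2=3
row 1: diag=4, rhs=-48; c'=1/4, d'=-12
row 2: denom=8−1·1/4=31/4; d'=(60−1·-12)/(31/4)=288/31
back: M2=288/31
back: M1=-12−1/4·288/31=-444/31
M: M0=0, M1=-444/31, M2=288/31, M3=0
seg 0: a=1, c=M0/2=0, d=(M1−M0)/(6·1)=-74/31, b=Δ0−h0·(2M0+M1)/6=105/31
seg 1: a=2, c=M1/2=-222/31, d=(M2−M1)/(6·1)=122/31, b=Δ1−h1·(2M1+M2)/6=-117/31
seg 2: a=-5, c=M2/2=144/31, d=(M3−M2)/(6·3)=-16/31, b=Δ2−h2·(2M2+M3)/6=-195/31
t_q=17/4 → seg 2, τ=9/4; S=-5+-195/31·τ+144/31·τ²+-16/31·τ³=-47/31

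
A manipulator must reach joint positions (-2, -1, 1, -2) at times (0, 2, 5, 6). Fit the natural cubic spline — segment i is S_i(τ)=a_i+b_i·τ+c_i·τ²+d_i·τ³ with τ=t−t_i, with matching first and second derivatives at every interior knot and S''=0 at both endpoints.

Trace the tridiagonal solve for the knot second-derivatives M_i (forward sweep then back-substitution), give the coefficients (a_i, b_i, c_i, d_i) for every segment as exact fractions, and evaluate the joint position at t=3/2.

  seg 0: a=-2 b=65/426 c=0 d=37/426
  seg 1: a=-1 b=509/426 c=37/71 d=-33/142
  seg 2: a=1 b=-416/213 c=-223/142 d=223/426
S(3/2) = -1679/1136

Δ: Δ0=1/2, Δ1=2/3, Δ2=-3
row 1: diag=10, rhs=1; c'=3/10, d'=1/10
row 2: denom=8−3·3/10=71/10; d'=(-22−3·1/10)/(71/10)=-223/71
back: M2=-223/71
back: M1=1/10−3/10·-223/71=74/71
M: M0=0, M1=74/71, M2=-223/71, M3=0
seg 0: a=-2, c=M0/2=0, d=(M1−M0)/(6·2)=37/426, b=Δ0−h0·(2M0+M1)/6=65/426
seg 1: a=-1, c=M1/2=37/71, d=(M2−M1)/(6·3)=-33/142, b=Δ1−h1·(2M1+M2)/6=509/426
seg 2: a=1, c=M2/2=-223/142, d=(M3−M2)/(6·1)=223/426, b=Δ2−h2·(2M2+M3)/6=-416/213
t_q=3/2 → seg 0, τ=3/2; S=-2+65/426·τ+0·τ²+37/426·τ³=-1679/1136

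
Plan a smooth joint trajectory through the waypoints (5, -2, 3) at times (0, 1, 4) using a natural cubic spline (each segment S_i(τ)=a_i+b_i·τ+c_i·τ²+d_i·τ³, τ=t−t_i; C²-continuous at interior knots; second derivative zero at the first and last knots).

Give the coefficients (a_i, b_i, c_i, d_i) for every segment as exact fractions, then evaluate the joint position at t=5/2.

  seg 0: a=5 b=-97/12 c=0 d=13/12
  seg 1: a=-2 b=-29/6 c=13/4 d=-13/36
S(5/2) = -101/32

Δ: Δ0=-7, Δ1=5/3
row 1: diag=8, rhs=52; c'=3/8, d'=13/2
back: M1=13/2
M: M0=0, M1=13/2, M2=0
seg 0: a=5, c=M0/2=0, d=(M1−M0)/(6·1)=13/12, b=Δ0−h0·(2M0+M1)/6=-97/12
seg 1: a=-2, c=M1/2=13/4, d=(M2−M1)/(6·3)=-13/36, b=Δ1−h1·(2M1+M2)/6=-29/6
t_q=5/2 → seg 1, τ=3/2; S=-2+-29/6·τ+13/4·τ²+-13/36·τ³=-101/32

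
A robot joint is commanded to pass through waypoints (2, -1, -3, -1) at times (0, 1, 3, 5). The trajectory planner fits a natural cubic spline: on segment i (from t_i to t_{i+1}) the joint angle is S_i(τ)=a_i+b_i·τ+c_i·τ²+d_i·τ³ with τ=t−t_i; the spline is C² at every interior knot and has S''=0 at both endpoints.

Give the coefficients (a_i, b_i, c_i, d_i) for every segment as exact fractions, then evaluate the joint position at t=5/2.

  seg 0: a=2 b=-36/11 c=0 d=3/11
  seg 1: a=-1 b=-27/11 c=9/11 d=-1/22
  seg 2: a=-3 b=3/11 c=6/11 d=-1/11
S(5/2) = -527/176

Δ: Δ0=-3, Δ1=-1, Δ2=1
row 1: diag=6, rhs=12; c'=1/3, d'=2
row 2: denom=8−2·1/3=22/3; d'=(12−2·2)/(22/3)=12/11
back: M2=12/11
back: M1=2−1/3·12/11=18/11
M: M0=0, M1=18/11, M2=12/11, M3=0
seg 0: a=2, c=M0/2=0, d=(M1−M0)/(6·1)=3/11, b=Δ0−h0·(2M0+M1)/6=-36/11
seg 1: a=-1, c=M1/2=9/11, d=(M2−M1)/(6·2)=-1/22, b=Δ1−h1·(2M1+M2)/6=-27/11
seg 2: a=-3, c=M2/2=6/11, d=(M3−M2)/(6·2)=-1/11, b=Δ2−h2·(2M2+M3)/6=3/11
t_q=5/2 → seg 1, τ=3/2; S=-1+-27/11·τ+9/11·τ²+-1/22·τ³=-527/176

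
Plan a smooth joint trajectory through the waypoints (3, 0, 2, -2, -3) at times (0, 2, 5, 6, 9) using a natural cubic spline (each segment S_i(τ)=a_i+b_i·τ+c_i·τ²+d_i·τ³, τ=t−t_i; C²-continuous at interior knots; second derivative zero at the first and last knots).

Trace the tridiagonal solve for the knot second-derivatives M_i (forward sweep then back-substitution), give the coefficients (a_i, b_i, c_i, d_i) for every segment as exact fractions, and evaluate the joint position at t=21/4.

Δ: Δ0=-3/2, Δ1=2/3, Δ2=-4, Δ3=-1/3
row 1: diag=10, rhs=13; c'=3/10, d'=13/10
row 2: denom=8−3·3/10=71/10; d'=(-28−3·13/10)/(71/10)=-319/71
row 3: denom=8−1·10/71=558/71; d'=(22−1·-319/71)/(558/71)=209/62
back: M3=209/62
back: M2=-319/71−10/71·209/62=-154/31
back: M1=13/10−3/10·-154/31=173/62
M: M0=0, M1=173/62, M2=-154/31, M3=209/62, M4=0
seg 0: a=3, c=M0/2=0, d=(M1−M0)/(6·2)=173/744, b=Δ0−h0·(2M0+M1)/6=-226/93
seg 1: a=0, c=M1/2=173/124, d=(M2−M1)/(6·3)=-481/1116, b=Δ1−h1·(2M1+M2)/6=67/186
seg 2: a=2, c=M2/2=-77/31, d=(M3−M2)/(6·1)=517/372, b=Δ2−h2·(2M2+M3)/6=-1081/372
seg 3: a=-2, c=M3/2=209/124, d=(M4−M3)/(6·3)=-209/1116, b=Δ3−h3·(2M3+M4)/6=-689/186
t_q=21/4 → seg 2, τ=1/4; S=2+-1081/372·τ+-77/31·τ²+517/372·τ³=9047/7936

  seg 0: a=3 b=-226/93 c=0 d=173/744
  seg 1: a=0 b=67/186 c=173/124 d=-481/1116
  seg 2: a=2 b=-1081/372 c=-77/31 d=517/372
  seg 3: a=-2 b=-689/186 c=209/124 d=-209/1116
S(21/4) = 9047/7936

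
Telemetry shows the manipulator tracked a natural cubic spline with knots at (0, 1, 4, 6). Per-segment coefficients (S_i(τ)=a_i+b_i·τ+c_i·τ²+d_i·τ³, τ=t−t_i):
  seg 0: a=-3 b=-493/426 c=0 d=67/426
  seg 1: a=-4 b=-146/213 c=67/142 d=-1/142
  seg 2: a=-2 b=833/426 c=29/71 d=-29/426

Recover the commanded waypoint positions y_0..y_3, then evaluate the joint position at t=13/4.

y_0=-3 y_1=-4 y_2=-2 y_3=3
S(13/4) = -29389/9088

y_0 = S_0(0) = a_0 = -3
y_1 = S_1(0) = a_1 = -4
y_2 = S_2(0) = a_2 = -2
y_3 = S_2(2) = 3
t_q=13/4 is in segment 1 (τ=9/4); S_1(τ)=-29389/9088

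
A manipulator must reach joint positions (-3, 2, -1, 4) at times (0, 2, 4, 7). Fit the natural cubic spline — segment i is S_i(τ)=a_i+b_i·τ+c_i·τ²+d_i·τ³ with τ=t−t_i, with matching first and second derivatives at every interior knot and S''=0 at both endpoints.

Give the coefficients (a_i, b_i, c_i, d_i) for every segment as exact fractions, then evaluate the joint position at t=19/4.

Δ: Δ0=5/2, Δ1=-3/2, Δ2=5/3
row 1: diag=8, rhs=-24; c'=1/4, d'=-3
row 2: denom=10−2·1/4=19/2; d'=(19−2·-3)/(19/2)=50/19
back: M2=50/19
back: M1=-3−1/4·50/19=-139/38
M: M0=0, M1=-139/38, M2=50/19, M3=0
seg 0: a=-3, c=M0/2=0, d=(M1−M0)/(6·2)=-139/456, b=Δ0−h0·(2M0+M1)/6=212/57
seg 1: a=2, c=M1/2=-139/76, d=(M2−M1)/(6·2)=239/456, b=Δ1−h1·(2M1+M2)/6=7/114
seg 2: a=-1, c=M2/2=25/19, d=(M3−M2)/(6·3)=-25/171, b=Δ2−h2·(2M2+M3)/6=-55/57
t_q=19/4 → seg 2, τ=3/4; S=-1+-55/57·τ+25/19·τ²+-25/171·τ³=-1271/1216

  seg 0: a=-3 b=212/57 c=0 d=-139/456
  seg 1: a=2 b=7/114 c=-139/76 d=239/456
  seg 2: a=-1 b=-55/57 c=25/19 d=-25/171
S(19/4) = -1271/1216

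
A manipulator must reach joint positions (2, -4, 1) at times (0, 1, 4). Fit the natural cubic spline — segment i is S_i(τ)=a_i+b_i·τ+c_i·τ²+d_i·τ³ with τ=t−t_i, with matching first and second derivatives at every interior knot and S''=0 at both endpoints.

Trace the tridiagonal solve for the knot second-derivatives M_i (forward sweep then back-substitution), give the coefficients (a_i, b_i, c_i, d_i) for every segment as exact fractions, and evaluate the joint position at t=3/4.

  seg 0: a=2 b=-167/24 c=0 d=23/24
  seg 1: a=-4 b=-49/12 c=23/8 d=-23/72
S(3/4) = -1441/512

Δ: Δ0=-6, Δ1=5/3
row 1: diag=8, rhs=46; c'=3/8, d'=23/4
back: M1=23/4
M: M0=0, M1=23/4, M2=0
seg 0: a=2, c=M0/2=0, d=(M1−M0)/(6·1)=23/24, b=Δ0−h0·(2M0+M1)/6=-167/24
seg 1: a=-4, c=M1/2=23/8, d=(M2−M1)/(6·3)=-23/72, b=Δ1−h1·(2M1+M2)/6=-49/12
t_q=3/4 → seg 0, τ=3/4; S=2+-167/24·τ+0·τ²+23/24·τ³=-1441/512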